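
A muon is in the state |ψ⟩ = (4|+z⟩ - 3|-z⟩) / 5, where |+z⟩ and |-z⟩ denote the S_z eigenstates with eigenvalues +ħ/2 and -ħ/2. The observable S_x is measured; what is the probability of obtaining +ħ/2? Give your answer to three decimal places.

|+x⟩ = (|+z⟩ + |-z⟩)/√2, so ⟨+x|ψ⟩ = (1) / (√2·5).
P = |1|² / 50 = 1/50.

0.020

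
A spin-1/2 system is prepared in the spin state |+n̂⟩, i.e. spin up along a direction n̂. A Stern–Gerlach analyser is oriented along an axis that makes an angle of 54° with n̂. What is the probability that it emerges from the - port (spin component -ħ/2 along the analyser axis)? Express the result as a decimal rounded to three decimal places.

0.206

For spin-½, the probability of finding spin-up along an axis at angle θ to the initial spin direction is cos²(θ/2); spin-down is sin²(θ/2).
θ = 54°, so P = sin²(27°) ≈ 0.206.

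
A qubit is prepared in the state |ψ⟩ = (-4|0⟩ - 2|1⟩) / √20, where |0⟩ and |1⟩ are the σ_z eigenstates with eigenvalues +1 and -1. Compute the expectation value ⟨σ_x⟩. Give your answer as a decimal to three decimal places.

0.800

⟨σ_x⟩ = 2 Re(a* b)/(|a|²+|b|²) with a = -4, b = -2.
a* b = 8, so ⟨σ_x⟩ = 16/20.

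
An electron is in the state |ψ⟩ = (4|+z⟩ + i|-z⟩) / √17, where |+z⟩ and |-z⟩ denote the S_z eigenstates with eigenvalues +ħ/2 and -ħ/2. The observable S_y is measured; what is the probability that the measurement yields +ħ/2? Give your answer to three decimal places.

|+y⟩ = (|+z⟩ + i|-z⟩)/√2, so ⟨+y|ψ⟩ = (5) / (√2·√17).
P = |5|² / 34 = 25/34.

0.735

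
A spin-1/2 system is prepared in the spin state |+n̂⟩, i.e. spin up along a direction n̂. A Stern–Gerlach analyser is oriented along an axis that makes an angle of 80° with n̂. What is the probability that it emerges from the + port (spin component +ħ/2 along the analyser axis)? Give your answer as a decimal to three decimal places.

0.587

For spin-½, the probability of finding spin-up along an axis at angle θ to the initial spin direction is cos²(θ/2); spin-down is sin²(θ/2).
θ = 80°, so P = cos²(40°) ≈ 0.587.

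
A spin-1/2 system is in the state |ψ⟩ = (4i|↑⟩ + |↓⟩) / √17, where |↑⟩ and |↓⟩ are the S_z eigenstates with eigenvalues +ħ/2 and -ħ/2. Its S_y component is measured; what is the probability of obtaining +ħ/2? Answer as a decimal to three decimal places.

0.265

|+y⟩ = (|↑⟩ + i|↓⟩)/√2, so ⟨+y|ψ⟩ = (3i) / (√2·√17).
P = |3i|² / 34 = 9/34.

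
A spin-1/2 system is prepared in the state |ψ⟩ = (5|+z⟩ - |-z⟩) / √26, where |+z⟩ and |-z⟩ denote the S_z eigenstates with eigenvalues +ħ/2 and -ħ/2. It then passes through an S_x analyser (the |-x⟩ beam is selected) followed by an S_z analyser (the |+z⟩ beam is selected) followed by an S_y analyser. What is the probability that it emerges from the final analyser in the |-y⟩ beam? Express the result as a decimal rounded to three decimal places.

First analyser (S_x): P(|-x⟩) = |⟨-x|ψ⟩|² = 36/52.
After stage 1 the state is |-x⟩; P(|+z⟩) = |⟨+z|-x⟩|² = 1/2.
After stage 2 the state is |+z⟩; P(|-y⟩) = |⟨-y|+z⟩|² = 1/2.
Joint probability = 36/52 × 1/2 × 1/2 = 0.173.

0.173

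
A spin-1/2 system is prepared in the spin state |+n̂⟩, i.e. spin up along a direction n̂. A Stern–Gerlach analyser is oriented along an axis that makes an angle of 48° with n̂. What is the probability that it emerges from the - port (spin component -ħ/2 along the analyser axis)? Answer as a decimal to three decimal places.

For spin-½, the probability of finding spin-up along an axis at angle θ to the initial spin direction is cos²(θ/2); spin-down is sin²(θ/2).
θ = 48°, so P = sin²(24°) ≈ 0.165.

0.165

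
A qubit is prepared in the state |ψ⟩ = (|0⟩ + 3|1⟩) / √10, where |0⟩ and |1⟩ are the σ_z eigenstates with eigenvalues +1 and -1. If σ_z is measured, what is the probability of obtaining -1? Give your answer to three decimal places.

0.900

The -1 outcome corresponds to |1⟩. Its amplitude in |ψ⟩ is 3/√10.
P = |3|² / 10 = 9/10.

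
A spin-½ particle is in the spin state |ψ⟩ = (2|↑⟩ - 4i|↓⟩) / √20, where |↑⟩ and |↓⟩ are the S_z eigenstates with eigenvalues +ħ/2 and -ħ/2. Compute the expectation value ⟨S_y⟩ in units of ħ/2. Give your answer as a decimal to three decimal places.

⟨σ_y⟩ = 2 Im(a* b)/(|a|²+|b|²) with a = 2, b = -4i.
a* b = -8i, so ⟨σ_y⟩ = -16/20.
⟨S_y⟩ = (ħ/2)·⟨σ_y⟩.

-0.800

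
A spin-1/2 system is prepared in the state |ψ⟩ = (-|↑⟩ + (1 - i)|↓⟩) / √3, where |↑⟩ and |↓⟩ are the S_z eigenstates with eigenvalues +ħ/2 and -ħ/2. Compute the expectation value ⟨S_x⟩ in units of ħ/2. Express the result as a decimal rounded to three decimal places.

-0.667

⟨σ_x⟩ = 2 Re(a* b)/(|a|²+|b|²) with a = -1, b = (1 - i).
a* b = (-1 + i), so ⟨σ_x⟩ = -2/3.
⟨S_x⟩ = (ħ/2)·⟨σ_x⟩.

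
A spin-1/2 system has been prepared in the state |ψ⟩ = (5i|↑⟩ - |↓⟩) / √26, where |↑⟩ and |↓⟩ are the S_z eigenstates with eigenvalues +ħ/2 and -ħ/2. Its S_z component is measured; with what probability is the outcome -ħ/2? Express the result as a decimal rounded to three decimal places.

0.038

The -ħ/2 outcome corresponds to |↓⟩. Its amplitude in |ψ⟩ is -1/√26.
P = |-1|² / 26 = 1/26.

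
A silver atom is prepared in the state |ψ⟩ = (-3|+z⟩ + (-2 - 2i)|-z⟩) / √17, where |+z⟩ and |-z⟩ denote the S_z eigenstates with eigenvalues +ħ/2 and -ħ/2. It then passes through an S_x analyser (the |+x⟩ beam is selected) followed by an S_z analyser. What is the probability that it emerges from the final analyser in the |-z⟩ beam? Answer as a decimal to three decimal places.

First analyser (S_x): P(|+x⟩) = |⟨+x|ψ⟩|² = 29/34.
After stage 1 the state is |+x⟩; P(|-z⟩) = |⟨-z|+x⟩|² = 1/2.
Joint probability = 29/34 × 1/2 = 0.426.

0.426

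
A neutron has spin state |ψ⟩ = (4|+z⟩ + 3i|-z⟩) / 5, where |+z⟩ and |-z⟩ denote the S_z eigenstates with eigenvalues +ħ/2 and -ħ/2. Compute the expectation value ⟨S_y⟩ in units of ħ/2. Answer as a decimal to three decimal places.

0.960

⟨σ_y⟩ = 2 Im(a* b)/(|a|²+|b|²) with a = 4, b = 3i.
a* b = 12i, so ⟨σ_y⟩ = 24/25.
⟨S_y⟩ = (ħ/2)·⟨σ_y⟩.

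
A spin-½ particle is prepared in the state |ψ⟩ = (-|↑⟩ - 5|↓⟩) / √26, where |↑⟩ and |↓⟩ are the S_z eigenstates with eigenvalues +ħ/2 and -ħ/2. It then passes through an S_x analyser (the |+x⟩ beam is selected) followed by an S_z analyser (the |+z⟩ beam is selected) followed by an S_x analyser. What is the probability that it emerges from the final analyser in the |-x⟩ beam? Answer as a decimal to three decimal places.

0.173

First analyser (S_x): P(|+x⟩) = |⟨+x|ψ⟩|² = 36/52.
After stage 1 the state is |+x⟩; P(|+z⟩) = |⟨+z|+x⟩|² = 1/2.
After stage 2 the state is |+z⟩; P(|-x⟩) = |⟨-x|+z⟩|² = 1/2.
Joint probability = 36/52 × 1/2 × 1/2 = 0.173.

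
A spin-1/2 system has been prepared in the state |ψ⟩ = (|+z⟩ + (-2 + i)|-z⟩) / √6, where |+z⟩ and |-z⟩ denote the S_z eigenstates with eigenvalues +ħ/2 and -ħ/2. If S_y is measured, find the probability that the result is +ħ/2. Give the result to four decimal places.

|+y⟩ = (|+z⟩ + i|-z⟩)/√2, so ⟨+y|ψ⟩ = (2 + 2i) / (√2·√6).
P = |2 + 2i|² / 12 = 8/12.

0.6667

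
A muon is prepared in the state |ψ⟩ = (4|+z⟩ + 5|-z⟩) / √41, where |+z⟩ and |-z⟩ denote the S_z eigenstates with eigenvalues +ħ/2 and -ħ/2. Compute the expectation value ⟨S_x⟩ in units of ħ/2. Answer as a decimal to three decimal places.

0.976

⟨σ_x⟩ = 2 Re(a* b)/(|a|²+|b|²) with a = 4, b = 5.
a* b = 20, so ⟨σ_x⟩ = 40/41.
⟨S_x⟩ = (ħ/2)·⟨σ_x⟩.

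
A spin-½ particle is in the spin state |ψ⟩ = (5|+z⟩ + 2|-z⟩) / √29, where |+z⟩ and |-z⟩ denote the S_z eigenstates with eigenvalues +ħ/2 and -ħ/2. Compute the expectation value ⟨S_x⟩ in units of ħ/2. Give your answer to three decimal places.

⟨σ_x⟩ = 2 Re(a* b)/(|a|²+|b|²) with a = 5, b = 2.
a* b = 10, so ⟨σ_x⟩ = 20/29.
⟨S_x⟩ = (ħ/2)·⟨σ_x⟩.

0.690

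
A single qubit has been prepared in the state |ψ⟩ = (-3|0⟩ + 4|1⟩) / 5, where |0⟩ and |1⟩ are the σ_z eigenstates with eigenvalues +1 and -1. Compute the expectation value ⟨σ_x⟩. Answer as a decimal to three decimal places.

-0.960

⟨σ_x⟩ = 2 Re(a* b)/(|a|²+|b|²) with a = -3, b = 4.
a* b = -12, so ⟨σ_x⟩ = -24/25.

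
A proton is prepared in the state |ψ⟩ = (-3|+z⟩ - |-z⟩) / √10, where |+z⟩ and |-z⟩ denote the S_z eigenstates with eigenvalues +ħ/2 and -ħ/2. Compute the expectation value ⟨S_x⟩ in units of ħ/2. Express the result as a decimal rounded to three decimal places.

⟨σ_x⟩ = 2 Re(a* b)/(|a|²+|b|²) with a = -3, b = -1.
a* b = 3, so ⟨σ_x⟩ = 6/10.
⟨S_x⟩ = (ħ/2)·⟨σ_x⟩.

0.600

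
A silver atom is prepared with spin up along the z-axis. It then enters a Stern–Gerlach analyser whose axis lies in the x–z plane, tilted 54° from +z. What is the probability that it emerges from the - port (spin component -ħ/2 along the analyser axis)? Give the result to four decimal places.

0.2061

For spin-½, the probability of finding spin-up along an axis at angle θ to the initial spin direction is cos²(θ/2); spin-down is sin²(θ/2).
θ = 54°, so P = sin²(27°) ≈ 0.2061.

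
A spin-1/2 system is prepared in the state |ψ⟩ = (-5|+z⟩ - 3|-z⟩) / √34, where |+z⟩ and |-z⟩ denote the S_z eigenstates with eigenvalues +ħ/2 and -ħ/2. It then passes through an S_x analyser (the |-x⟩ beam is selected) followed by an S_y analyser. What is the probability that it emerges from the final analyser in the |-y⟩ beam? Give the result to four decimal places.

0.0294

First analyser (S_x): P(|-x⟩) = |⟨-x|ψ⟩|² = 4/68.
After stage 1 the state is |-x⟩; P(|-y⟩) = |⟨-y|-x⟩|² = 1/2.
Joint probability = 4/68 × 1/2 = 0.0294.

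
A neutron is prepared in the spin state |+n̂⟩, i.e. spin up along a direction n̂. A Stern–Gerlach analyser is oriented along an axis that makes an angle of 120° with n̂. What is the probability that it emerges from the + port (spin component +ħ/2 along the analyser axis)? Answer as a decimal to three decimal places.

For spin-½, the probability of finding spin-up along an axis at angle θ to the initial spin direction is cos²(θ/2); spin-down is sin²(θ/2).
θ = 120°, so P = cos²(60°) ≈ 0.250.

0.250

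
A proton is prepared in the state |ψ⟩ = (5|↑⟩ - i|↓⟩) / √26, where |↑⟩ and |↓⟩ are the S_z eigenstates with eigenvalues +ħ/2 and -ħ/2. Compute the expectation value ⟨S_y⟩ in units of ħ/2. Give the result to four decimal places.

-0.3846

⟨σ_y⟩ = 2 Im(a* b)/(|a|²+|b|²) with a = 5, b = -i.
a* b = -5i, so ⟨σ_y⟩ = -10/26.
⟨S_y⟩ = (ħ/2)·⟨σ_y⟩.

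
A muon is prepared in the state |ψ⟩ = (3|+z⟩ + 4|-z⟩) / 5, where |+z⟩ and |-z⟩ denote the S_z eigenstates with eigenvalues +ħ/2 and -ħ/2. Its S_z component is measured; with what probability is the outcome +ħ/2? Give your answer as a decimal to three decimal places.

The +ħ/2 outcome corresponds to |+z⟩. Its amplitude in |ψ⟩ is 3/5.
P = |3|² / 25 = 9/25.

0.360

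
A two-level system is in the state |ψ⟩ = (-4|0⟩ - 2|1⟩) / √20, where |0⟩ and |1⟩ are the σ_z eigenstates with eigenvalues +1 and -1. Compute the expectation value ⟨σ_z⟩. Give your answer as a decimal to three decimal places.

0.600

⟨σ_z⟩ = |a|² - |b|² divided by |a|²+|b|², with a, b the |0⟩, |1⟩ amplitudes.
= (16 - 4)/20 = 12/20.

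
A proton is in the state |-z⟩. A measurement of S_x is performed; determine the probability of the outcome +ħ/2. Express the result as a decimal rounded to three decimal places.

In the S_z basis, |-z⟩ = |↓⟩ and |+x⟩ = (|↑⟩ + |↓⟩)/√2.
|⟨+x|-z⟩|² = 1/2.

0.500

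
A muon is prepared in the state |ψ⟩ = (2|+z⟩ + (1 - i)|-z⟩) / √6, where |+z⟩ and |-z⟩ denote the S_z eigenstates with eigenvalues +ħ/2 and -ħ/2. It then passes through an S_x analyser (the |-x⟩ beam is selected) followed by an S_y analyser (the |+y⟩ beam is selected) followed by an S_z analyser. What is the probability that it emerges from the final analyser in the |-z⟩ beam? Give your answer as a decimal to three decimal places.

First analyser (S_x): P(|-x⟩) = |⟨-x|ψ⟩|² = 2/12.
After stage 1 the state is |-x⟩; P(|+y⟩) = |⟨+y|-x⟩|² = 1/2.
After stage 2 the state is |+y⟩; P(|-z⟩) = |⟨-z|+y⟩|² = 1/2.
Joint probability = 2/12 × 1/2 × 1/2 = 0.042.

0.042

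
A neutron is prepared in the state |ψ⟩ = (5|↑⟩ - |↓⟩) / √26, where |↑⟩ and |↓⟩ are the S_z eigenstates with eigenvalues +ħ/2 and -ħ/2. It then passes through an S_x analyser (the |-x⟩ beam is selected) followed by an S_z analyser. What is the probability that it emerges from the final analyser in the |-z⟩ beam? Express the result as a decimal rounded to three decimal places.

First analyser (S_x): P(|-x⟩) = |⟨-x|ψ⟩|² = 36/52.
After stage 1 the state is |-x⟩; P(|-z⟩) = |⟨-z|-x⟩|² = 1/2.
Joint probability = 36/52 × 1/2 = 0.346.

0.346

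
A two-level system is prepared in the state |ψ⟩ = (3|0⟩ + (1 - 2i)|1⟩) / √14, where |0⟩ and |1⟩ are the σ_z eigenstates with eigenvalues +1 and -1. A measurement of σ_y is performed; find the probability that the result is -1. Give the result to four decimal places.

0.9286

|-y⟩ = (|0⟩ - i|1⟩)/√2, so ⟨-y|ψ⟩ = (5 + i) / (√2·√14).
P = |5 + i|² / 28 = 26/28.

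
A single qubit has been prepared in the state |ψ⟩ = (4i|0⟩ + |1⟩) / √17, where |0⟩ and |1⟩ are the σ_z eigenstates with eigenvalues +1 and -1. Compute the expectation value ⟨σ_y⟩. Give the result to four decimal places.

⟨σ_y⟩ = 2 Im(a* b)/(|a|²+|b|²) with a = 4i, b = 1.
a* b = -4i, so ⟨σ_y⟩ = -8/17.

-0.4706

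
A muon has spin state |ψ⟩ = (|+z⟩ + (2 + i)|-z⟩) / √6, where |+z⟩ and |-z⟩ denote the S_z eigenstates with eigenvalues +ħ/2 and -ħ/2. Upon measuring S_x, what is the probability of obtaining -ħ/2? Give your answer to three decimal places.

0.167

|-x⟩ = (|+z⟩ - |-z⟩)/√2, so ⟨-x|ψ⟩ = (-1 - i) / (√2·√6).
P = |-1 - i|² / 12 = 2/12.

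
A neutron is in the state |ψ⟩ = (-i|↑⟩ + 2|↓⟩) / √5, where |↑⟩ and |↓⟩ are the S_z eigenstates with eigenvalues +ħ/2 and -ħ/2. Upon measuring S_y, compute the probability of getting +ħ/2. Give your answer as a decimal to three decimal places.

|+y⟩ = (|↑⟩ + i|↓⟩)/√2, so ⟨+y|ψ⟩ = (-3i) / (√2·√5).
P = |-3i|² / 10 = 9/10.

0.900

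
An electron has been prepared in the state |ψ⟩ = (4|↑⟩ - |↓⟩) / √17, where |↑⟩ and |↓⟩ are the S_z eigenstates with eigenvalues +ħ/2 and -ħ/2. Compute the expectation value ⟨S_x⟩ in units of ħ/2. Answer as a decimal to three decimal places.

⟨σ_x⟩ = 2 Re(a* b)/(|a|²+|b|²) with a = 4, b = -1.
a* b = -4, so ⟨σ_x⟩ = -8/17.
⟨S_x⟩ = (ħ/2)·⟨σ_x⟩.

-0.471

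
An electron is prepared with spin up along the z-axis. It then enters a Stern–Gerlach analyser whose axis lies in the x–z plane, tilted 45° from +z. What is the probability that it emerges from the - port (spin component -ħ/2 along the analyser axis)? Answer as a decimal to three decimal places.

0.146

For spin-½, the probability of finding spin-up along an axis at angle θ to the initial spin direction is cos²(θ/2); spin-down is sin²(θ/2).
θ = 45°, so P = sin²(22.5°) ≈ 0.146.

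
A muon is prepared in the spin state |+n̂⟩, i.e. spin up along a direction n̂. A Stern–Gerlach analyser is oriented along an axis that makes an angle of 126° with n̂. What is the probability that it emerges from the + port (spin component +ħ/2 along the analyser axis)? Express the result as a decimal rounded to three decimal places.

For spin-½, the probability of finding spin-up along an axis at angle θ to the initial spin direction is cos²(θ/2); spin-down is sin²(θ/2).
θ = 126°, so P = cos²(63°) ≈ 0.206.

0.206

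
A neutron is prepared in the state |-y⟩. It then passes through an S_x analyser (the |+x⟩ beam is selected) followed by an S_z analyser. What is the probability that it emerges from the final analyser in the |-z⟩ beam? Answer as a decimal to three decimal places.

0.250

First analyser (S_x): from |-y⟩, P(|+x⟩) = 1/2.
After stage 1 the state is |+x⟩; P(|-z⟩) = |⟨-z|+x⟩|² = 1/2.
Joint probability = 1/2 × 1/2 = 0.250.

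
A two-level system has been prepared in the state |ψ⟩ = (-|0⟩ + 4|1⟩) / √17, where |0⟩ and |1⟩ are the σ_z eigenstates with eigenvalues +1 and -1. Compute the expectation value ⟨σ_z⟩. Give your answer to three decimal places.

⟨σ_z⟩ = |a|² - |b|² divided by |a|²+|b|², with a, b the |0⟩, |1⟩ amplitudes.
= (1 - 16)/17 = -15/17.

-0.882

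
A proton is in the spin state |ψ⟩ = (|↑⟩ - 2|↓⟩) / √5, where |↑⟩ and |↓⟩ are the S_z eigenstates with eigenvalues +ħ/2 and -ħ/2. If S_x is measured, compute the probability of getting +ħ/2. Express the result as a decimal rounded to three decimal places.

0.100

|+x⟩ = (|↑⟩ + |↓⟩)/√2, so ⟨+x|ψ⟩ = (-1) / (√2·√5).
P = |-1|² / 10 = 1/10.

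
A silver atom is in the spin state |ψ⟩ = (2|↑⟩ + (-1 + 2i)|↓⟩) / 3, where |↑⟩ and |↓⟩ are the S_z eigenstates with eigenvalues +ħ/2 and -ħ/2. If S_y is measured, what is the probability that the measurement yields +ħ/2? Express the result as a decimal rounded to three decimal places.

|+y⟩ = (|↑⟩ + i|↓⟩)/√2, so ⟨+y|ψ⟩ = (4 + i) / (√2·3).
P = |4 + i|² / 18 = 17/18.

0.944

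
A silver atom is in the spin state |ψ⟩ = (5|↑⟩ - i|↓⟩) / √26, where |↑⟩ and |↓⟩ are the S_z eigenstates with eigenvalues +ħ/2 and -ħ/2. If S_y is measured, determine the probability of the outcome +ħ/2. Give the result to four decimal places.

|+y⟩ = (|↑⟩ + i|↓⟩)/√2, so ⟨+y|ψ⟩ = (4) / (√2·√26).
P = |4|² / 52 = 16/52.

0.3077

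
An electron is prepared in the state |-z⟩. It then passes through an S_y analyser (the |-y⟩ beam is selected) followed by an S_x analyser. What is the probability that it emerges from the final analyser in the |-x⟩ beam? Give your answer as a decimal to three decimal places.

First analyser (S_y): from |-z⟩, P(|-y⟩) = 1/2.
After stage 1 the state is |-y⟩; P(|-x⟩) = |⟨-x|-y⟩|² = 1/2.
Joint probability = 1/2 × 1/2 = 0.250.

0.250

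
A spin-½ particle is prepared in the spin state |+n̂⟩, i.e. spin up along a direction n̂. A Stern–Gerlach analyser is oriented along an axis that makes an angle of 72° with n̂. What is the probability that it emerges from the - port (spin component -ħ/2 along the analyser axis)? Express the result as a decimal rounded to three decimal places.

0.345

For spin-½, the probability of finding spin-up along an axis at angle θ to the initial spin direction is cos²(θ/2); spin-down is sin²(θ/2).
θ = 72°, so P = sin²(36°) ≈ 0.345.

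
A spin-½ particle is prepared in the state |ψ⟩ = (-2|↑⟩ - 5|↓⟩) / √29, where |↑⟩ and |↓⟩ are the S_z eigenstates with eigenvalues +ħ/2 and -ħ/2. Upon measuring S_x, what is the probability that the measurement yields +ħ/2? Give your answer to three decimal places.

|+x⟩ = (|↑⟩ + |↓⟩)/√2, so ⟨+x|ψ⟩ = (-7) / (√2·√29).
P = |-7|² / 58 = 49/58.

0.845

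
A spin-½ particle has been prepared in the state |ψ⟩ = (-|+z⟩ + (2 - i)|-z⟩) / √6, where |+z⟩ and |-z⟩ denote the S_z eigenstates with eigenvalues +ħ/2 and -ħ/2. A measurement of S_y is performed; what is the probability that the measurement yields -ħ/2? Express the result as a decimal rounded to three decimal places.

|-y⟩ = (|+z⟩ - i|-z⟩)/√2, so ⟨-y|ψ⟩ = (2i) / (√2·√6).
P = |2i|² / 12 = 4/12.

0.333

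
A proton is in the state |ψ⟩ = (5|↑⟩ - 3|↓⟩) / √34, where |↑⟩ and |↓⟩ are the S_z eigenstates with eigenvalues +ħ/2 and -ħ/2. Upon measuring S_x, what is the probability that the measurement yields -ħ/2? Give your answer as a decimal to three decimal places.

|-x⟩ = (|↑⟩ - |↓⟩)/√2, so ⟨-x|ψ⟩ = (8) / (√2·√34).
P = |8|² / 68 = 64/68.

0.941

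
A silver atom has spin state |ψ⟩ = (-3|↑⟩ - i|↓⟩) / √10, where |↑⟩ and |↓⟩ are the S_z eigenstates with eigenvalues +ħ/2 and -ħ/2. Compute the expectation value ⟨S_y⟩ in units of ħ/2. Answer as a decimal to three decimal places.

⟨σ_y⟩ = 2 Im(a* b)/(|a|²+|b|²) with a = -3, b = -i.
a* b = 3i, so ⟨σ_y⟩ = 6/10.
⟨S_y⟩ = (ħ/2)·⟨σ_y⟩.

0.600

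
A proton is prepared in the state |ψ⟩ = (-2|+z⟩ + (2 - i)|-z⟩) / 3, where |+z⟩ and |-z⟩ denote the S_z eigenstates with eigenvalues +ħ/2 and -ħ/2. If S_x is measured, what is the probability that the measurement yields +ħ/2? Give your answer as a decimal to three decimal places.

|+x⟩ = (|+z⟩ + |-z⟩)/√2, so ⟨+x|ψ⟩ = (-i) / (√2·3).
P = |-i|² / 18 = 1/18.

0.056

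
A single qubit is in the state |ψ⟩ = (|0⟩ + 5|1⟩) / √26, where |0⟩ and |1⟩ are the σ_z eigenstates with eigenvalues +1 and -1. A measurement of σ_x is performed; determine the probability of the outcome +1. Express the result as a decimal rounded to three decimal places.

0.692

|+x⟩ = (|0⟩ + |1⟩)/√2, so ⟨+x|ψ⟩ = (6) / (√2·√26).
P = |6|² / 52 = 36/52.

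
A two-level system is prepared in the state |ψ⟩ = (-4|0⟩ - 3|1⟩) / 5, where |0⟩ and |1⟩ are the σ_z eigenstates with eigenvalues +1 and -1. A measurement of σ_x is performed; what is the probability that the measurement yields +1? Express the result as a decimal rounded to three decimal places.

|+x⟩ = (|0⟩ + |1⟩)/√2, so ⟨+x|ψ⟩ = (-7) / (√2·5).
P = |-7|² / 50 = 49/50.

0.980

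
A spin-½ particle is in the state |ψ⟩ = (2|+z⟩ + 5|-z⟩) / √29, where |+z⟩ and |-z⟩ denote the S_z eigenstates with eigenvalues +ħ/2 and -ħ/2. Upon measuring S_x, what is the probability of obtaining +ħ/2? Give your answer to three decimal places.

0.845

|+x⟩ = (|+z⟩ + |-z⟩)/√2, so ⟨+x|ψ⟩ = (7) / (√2·√29).
P = |7|² / 58 = 49/58.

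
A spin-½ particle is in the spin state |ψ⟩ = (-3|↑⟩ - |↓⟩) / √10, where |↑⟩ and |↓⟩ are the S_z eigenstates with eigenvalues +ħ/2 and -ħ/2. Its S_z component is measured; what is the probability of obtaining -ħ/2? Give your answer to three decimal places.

0.100

The -ħ/2 outcome corresponds to |↓⟩. Its amplitude in |ψ⟩ is -1/√10.
P = |-1|² / 10 = 1/10.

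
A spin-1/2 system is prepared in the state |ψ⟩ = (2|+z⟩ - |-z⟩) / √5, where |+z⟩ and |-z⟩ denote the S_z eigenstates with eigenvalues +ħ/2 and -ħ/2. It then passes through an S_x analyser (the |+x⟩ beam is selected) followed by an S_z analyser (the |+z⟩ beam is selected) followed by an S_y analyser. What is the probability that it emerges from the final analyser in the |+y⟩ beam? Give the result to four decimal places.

First analyser (S_x): P(|+x⟩) = |⟨+x|ψ⟩|² = 1/10.
After stage 1 the state is |+x⟩; P(|+z⟩) = |⟨+z|+x⟩|² = 1/2.
After stage 2 the state is |+z⟩; P(|+y⟩) = |⟨+y|+z⟩|² = 1/2.
Joint probability = 1/10 × 1/2 × 1/2 = 0.0250.

0.0250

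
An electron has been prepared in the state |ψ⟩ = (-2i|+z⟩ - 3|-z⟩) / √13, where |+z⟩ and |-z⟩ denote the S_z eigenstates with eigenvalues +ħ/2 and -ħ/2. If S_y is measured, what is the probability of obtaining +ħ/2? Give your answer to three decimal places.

0.038

|+y⟩ = (|+z⟩ + i|-z⟩)/√2, so ⟨+y|ψ⟩ = (i) / (√2·√13).
P = |i|² / 26 = 1/26.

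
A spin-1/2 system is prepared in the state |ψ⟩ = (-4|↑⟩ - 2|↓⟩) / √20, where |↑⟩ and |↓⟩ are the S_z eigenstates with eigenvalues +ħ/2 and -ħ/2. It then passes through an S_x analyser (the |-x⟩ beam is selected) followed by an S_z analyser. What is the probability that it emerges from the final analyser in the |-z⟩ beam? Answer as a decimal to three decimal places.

First analyser (S_x): P(|-x⟩) = |⟨-x|ψ⟩|² = 4/40.
After stage 1 the state is |-x⟩; P(|-z⟩) = |⟨-z|-x⟩|² = 1/2.
Joint probability = 4/40 × 1/2 = 0.050.

0.050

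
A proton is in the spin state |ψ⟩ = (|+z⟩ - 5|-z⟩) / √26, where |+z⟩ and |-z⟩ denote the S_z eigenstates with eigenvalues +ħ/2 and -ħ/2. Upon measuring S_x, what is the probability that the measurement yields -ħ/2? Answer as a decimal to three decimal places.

0.692

|-x⟩ = (|+z⟩ - |-z⟩)/√2, so ⟨-x|ψ⟩ = (6) / (√2·√26).
P = |6|² / 52 = 36/52.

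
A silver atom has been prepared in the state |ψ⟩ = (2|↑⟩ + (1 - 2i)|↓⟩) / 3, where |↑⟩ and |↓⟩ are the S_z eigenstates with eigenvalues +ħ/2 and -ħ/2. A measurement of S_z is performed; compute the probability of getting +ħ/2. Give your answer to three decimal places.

0.444

The +ħ/2 outcome corresponds to |↑⟩. Its amplitude in |ψ⟩ is 2/3.
P = |2|² / 9 = 4/9.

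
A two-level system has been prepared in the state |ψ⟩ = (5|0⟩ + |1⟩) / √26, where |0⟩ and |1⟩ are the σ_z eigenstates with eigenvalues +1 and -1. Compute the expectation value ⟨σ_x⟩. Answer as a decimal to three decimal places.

⟨σ_x⟩ = 2 Re(a* b)/(|a|²+|b|²) with a = 5, b = 1.
a* b = 5, so ⟨σ_x⟩ = 10/26.

0.385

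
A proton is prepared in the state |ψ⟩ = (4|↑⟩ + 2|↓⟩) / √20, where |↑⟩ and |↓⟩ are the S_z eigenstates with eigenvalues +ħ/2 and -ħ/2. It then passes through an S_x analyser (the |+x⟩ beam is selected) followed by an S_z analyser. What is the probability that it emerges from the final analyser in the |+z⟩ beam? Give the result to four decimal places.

First analyser (S_x): P(|+x⟩) = |⟨+x|ψ⟩|² = 36/40.
After stage 1 the state is |+x⟩; P(|+z⟩) = |⟨+z|+x⟩|² = 1/2.
Joint probability = 36/40 × 1/2 = 0.4500.

0.4500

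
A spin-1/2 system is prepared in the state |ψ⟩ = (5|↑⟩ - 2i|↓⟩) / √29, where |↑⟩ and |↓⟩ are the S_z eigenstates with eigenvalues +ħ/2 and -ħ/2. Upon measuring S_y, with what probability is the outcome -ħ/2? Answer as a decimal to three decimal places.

0.845

|-y⟩ = (|↑⟩ - i|↓⟩)/√2, so ⟨-y|ψ⟩ = (7) / (√2·√29).
P = |7|² / 58 = 49/58.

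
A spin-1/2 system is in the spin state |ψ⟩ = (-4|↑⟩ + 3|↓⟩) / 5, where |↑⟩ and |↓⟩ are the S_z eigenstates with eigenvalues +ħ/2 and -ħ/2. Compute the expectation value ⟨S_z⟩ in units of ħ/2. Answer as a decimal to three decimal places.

0.280

⟨σ_z⟩ = |a|² - |b|² divided by |a|²+|b|², with a, b the |↑⟩, |↓⟩ amplitudes.
= (16 - 9)/25 = 7/25.
⟨S_z⟩ = (ħ/2)·⟨σ_z⟩.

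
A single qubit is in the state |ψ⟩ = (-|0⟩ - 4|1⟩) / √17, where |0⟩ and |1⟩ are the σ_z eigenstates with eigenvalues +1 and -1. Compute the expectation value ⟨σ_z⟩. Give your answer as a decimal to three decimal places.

-0.882

⟨σ_z⟩ = |a|² - |b|² divided by |a|²+|b|², with a, b the |0⟩, |1⟩ amplitudes.
= (1 - 16)/17 = -15/17.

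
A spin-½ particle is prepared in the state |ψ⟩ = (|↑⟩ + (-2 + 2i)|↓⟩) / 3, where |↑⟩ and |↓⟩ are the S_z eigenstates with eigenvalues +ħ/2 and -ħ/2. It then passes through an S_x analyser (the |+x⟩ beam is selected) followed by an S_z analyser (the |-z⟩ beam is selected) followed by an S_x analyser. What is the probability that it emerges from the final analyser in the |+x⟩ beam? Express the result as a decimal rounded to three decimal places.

0.069

First analyser (S_x): P(|+x⟩) = |⟨+x|ψ⟩|² = 5/18.
After stage 1 the state is |+x⟩; P(|-z⟩) = |⟨-z|+x⟩|² = 1/2.
After stage 2 the state is |-z⟩; P(|+x⟩) = |⟨+x|-z⟩|² = 1/2.
Joint probability = 5/18 × 1/2 × 1/2 = 0.069.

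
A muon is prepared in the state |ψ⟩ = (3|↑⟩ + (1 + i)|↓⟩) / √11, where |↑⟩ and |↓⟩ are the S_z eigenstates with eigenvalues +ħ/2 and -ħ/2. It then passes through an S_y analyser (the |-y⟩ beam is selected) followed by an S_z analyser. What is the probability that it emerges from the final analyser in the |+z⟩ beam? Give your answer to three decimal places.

First analyser (S_y): P(|-y⟩) = |⟨-y|ψ⟩|² = 5/22.
After stage 1 the state is |-y⟩; P(|+z⟩) = |⟨+z|-y⟩|² = 1/2.
Joint probability = 5/22 × 1/2 = 0.114.

0.114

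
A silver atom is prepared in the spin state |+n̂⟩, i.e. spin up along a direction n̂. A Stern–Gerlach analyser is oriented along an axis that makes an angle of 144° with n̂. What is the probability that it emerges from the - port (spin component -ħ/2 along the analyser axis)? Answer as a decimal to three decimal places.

For spin-½, the probability of finding spin-up along an axis at angle θ to the initial spin direction is cos²(θ/2); spin-down is sin²(θ/2).
θ = 144°, so P = sin²(72°) ≈ 0.905.

0.905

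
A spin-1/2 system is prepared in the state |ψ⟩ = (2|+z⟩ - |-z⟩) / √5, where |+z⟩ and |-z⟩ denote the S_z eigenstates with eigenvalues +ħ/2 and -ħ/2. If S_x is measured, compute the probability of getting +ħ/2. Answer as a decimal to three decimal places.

0.100

|+x⟩ = (|+z⟩ + |-z⟩)/√2, so ⟨+x|ψ⟩ = (1) / (√2·√5).
P = |1|² / 10 = 1/10.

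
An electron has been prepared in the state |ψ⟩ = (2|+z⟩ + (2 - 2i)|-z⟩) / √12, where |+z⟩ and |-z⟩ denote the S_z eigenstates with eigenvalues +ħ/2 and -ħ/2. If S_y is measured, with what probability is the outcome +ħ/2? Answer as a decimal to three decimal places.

0.167

|+y⟩ = (|+z⟩ + i|-z⟩)/√2, so ⟨+y|ψ⟩ = (-2i) / (√2·√12).
P = |-2i|² / 24 = 4/24.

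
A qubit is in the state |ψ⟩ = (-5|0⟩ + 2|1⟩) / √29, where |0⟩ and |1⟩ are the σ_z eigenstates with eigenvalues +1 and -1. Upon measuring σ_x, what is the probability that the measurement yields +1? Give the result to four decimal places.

0.1552

|+x⟩ = (|0⟩ + |1⟩)/√2, so ⟨+x|ψ⟩ = (-3) / (√2·√29).
P = |-3|² / 58 = 9/58.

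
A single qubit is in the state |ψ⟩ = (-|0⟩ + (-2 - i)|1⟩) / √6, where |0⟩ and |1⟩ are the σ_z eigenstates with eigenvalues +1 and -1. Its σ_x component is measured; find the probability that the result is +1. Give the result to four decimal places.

0.8333

|+x⟩ = (|0⟩ + |1⟩)/√2, so ⟨+x|ψ⟩ = (-3 - i) / (√2·√6).
P = |-3 - i|² / 12 = 10/12.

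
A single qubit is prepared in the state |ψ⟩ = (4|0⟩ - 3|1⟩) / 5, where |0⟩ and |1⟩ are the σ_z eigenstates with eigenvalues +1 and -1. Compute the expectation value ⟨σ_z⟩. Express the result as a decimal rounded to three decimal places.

⟨σ_z⟩ = |a|² - |b|² divided by |a|²+|b|², with a, b the |0⟩, |1⟩ amplitudes.
= (16 - 9)/25 = 7/25.

0.280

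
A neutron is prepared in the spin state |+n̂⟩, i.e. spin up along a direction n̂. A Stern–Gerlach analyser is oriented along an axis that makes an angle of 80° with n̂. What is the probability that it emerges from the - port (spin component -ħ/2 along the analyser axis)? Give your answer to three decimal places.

For spin-½, the probability of finding spin-up along an axis at angle θ to the initial spin direction is cos²(θ/2); spin-down is sin²(θ/2).
θ = 80°, so P = sin²(40°) ≈ 0.413.

0.413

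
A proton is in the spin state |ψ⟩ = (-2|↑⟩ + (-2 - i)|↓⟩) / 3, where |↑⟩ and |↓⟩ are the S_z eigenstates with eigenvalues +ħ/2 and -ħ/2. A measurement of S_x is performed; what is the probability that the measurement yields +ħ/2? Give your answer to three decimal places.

|+x⟩ = (|↑⟩ + |↓⟩)/√2, so ⟨+x|ψ⟩ = (-4 - i) / (√2·3).
P = |-4 - i|² / 18 = 17/18.

0.944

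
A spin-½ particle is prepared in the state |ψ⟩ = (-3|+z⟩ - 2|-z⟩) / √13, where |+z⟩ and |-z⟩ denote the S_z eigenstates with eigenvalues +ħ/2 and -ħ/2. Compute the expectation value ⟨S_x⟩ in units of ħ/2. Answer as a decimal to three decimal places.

⟨σ_x⟩ = 2 Re(a* b)/(|a|²+|b|²) with a = -3, b = -2.
a* b = 6, so ⟨σ_x⟩ = 12/13.
⟨S_x⟩ = (ħ/2)·⟨σ_x⟩.

0.923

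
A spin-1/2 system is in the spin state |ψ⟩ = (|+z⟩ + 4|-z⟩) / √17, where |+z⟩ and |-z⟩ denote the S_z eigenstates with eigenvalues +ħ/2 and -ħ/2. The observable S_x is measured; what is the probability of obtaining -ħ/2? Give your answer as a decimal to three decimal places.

0.265

|-x⟩ = (|+z⟩ - |-z⟩)/√2, so ⟨-x|ψ⟩ = (-3) / (√2·√17).
P = |-3|² / 34 = 9/34.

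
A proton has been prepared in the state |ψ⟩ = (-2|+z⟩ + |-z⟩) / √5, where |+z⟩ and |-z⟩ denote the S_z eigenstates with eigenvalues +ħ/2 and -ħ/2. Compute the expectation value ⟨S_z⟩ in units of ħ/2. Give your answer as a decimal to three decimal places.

⟨σ_z⟩ = |a|² - |b|² divided by |a|²+|b|², with a, b the |+z⟩, |-z⟩ amplitudes.
= (4 - 1)/5 = 3/5.
⟨S_z⟩ = (ħ/2)·⟨σ_z⟩.

0.600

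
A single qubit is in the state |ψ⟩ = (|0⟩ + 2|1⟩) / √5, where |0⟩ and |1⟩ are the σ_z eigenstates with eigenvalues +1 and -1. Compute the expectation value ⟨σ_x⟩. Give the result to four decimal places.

0.8000

⟨σ_x⟩ = 2 Re(a* b)/(|a|²+|b|²) with a = 1, b = 2.
a* b = 2, so ⟨σ_x⟩ = 4/5.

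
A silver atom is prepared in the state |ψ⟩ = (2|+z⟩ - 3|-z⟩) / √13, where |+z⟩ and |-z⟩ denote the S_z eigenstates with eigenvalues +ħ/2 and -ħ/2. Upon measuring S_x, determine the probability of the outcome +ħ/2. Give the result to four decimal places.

0.0385

|+x⟩ = (|+z⟩ + |-z⟩)/√2, so ⟨+x|ψ⟩ = (-1) / (√2·√13).
P = |-1|² / 26 = 1/26.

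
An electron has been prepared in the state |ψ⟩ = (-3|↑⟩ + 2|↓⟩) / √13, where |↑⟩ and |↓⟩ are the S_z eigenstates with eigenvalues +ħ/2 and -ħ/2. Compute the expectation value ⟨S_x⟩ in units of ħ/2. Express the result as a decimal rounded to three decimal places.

⟨σ_x⟩ = 2 Re(a* b)/(|a|²+|b|²) with a = -3, b = 2.
a* b = -6, so ⟨σ_x⟩ = -12/13.
⟨S_x⟩ = (ħ/2)·⟨σ_x⟩.

-0.923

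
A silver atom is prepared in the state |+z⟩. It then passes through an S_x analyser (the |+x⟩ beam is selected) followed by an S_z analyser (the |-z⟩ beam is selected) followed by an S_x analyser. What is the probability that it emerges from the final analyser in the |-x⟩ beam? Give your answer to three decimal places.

0.125

First analyser (S_x): from |+z⟩, P(|+x⟩) = 1/2.
After stage 1 the state is |+x⟩; P(|-z⟩) = |⟨-z|+x⟩|² = 1/2.
After stage 2 the state is |-z⟩; P(|-x⟩) = |⟨-x|-z⟩|² = 1/2.
Joint probability = 1/2 × 1/2 × 1/2 = 0.125.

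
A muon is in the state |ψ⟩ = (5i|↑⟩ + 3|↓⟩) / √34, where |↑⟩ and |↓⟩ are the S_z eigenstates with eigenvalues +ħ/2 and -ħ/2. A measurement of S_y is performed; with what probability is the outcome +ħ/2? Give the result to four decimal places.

|+y⟩ = (|↑⟩ + i|↓⟩)/√2, so ⟨+y|ψ⟩ = (2i) / (√2·√34).
P = |2i|² / 68 = 4/68.

0.0588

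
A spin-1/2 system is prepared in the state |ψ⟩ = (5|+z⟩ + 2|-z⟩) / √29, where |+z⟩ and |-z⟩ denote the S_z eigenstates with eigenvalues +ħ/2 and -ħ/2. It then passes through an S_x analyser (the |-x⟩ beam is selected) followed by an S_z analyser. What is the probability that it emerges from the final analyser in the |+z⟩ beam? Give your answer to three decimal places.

0.078

First analyser (S_x): P(|-x⟩) = |⟨-x|ψ⟩|² = 9/58.
After stage 1 the state is |-x⟩; P(|+z⟩) = |⟨+z|-x⟩|² = 1/2.
Joint probability = 9/58 × 1/2 = 0.078.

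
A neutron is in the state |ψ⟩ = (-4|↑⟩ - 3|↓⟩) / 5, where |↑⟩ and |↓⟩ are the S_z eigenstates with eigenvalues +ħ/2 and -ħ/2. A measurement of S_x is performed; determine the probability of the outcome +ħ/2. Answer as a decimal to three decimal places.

|+x⟩ = (|↑⟩ + |↓⟩)/√2, so ⟨+x|ψ⟩ = (-7) / (√2·5).
P = |-7|² / 50 = 49/50.

0.980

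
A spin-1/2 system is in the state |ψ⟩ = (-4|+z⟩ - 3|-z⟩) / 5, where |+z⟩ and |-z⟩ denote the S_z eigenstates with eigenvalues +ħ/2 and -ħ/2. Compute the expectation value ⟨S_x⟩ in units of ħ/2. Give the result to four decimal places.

⟨σ_x⟩ = 2 Re(a* b)/(|a|²+|b|²) with a = -4, b = -3.
a* b = 12, so ⟨σ_x⟩ = 24/25.
⟨S_x⟩ = (ħ/2)·⟨σ_x⟩.

0.9600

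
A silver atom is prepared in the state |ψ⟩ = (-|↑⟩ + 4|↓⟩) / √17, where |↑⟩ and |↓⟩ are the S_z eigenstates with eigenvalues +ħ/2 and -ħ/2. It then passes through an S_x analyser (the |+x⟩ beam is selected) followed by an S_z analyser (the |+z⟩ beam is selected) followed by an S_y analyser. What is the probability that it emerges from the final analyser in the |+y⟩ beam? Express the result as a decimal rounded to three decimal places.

First analyser (S_x): P(|+x⟩) = |⟨+x|ψ⟩|² = 9/34.
After stage 1 the state is |+x⟩; P(|+z⟩) = |⟨+z|+x⟩|² = 1/2.
After stage 2 the state is |+z⟩; P(|+y⟩) = |⟨+y|+z⟩|² = 1/2.
Joint probability = 9/34 × 1/2 × 1/2 = 0.066.

0.066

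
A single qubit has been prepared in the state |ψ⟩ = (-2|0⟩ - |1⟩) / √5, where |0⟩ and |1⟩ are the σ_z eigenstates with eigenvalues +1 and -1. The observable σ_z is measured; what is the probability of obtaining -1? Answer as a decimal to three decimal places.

The -1 outcome corresponds to |1⟩. Its amplitude in |ψ⟩ is -1/√5.
P = |-1|² / 5 = 1/5.

0.200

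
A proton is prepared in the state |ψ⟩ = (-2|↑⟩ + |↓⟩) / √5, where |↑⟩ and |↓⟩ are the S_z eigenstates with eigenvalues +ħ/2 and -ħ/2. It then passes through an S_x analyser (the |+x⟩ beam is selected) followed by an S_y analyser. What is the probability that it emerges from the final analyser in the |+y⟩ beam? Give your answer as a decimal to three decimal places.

First analyser (S_x): P(|+x⟩) = |⟨+x|ψ⟩|² = 1/10.
After stage 1 the state is |+x⟩; P(|+y⟩) = |⟨+y|+x⟩|² = 1/2.
Joint probability = 1/10 × 1/2 = 0.050.

0.050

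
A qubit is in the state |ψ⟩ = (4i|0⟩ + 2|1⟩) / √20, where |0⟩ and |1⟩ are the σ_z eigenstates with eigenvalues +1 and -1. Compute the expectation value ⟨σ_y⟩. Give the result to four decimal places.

⟨σ_y⟩ = 2 Im(a* b)/(|a|²+|b|²) with a = 4i, b = 2.
a* b = -8i, so ⟨σ_y⟩ = -16/20.

-0.8000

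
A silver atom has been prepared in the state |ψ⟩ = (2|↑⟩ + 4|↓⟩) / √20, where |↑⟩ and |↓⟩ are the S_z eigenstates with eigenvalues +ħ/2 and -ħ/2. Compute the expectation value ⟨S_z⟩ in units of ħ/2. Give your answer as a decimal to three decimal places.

-0.600

⟨σ_z⟩ = |a|² - |b|² divided by |a|²+|b|², with a, b the |↑⟩, |↓⟩ amplitudes.
= (4 - 16)/20 = -12/20.
⟨S_z⟩ = (ħ/2)·⟨σ_z⟩.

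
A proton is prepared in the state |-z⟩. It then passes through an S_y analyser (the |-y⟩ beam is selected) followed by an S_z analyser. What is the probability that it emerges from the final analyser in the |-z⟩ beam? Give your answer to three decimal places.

0.250

First analyser (S_y): from |-z⟩, P(|-y⟩) = 1/2.
After stage 1 the state is |-y⟩; P(|-z⟩) = |⟨-z|-y⟩|² = 1/2.
Joint probability = 1/2 × 1/2 = 0.250.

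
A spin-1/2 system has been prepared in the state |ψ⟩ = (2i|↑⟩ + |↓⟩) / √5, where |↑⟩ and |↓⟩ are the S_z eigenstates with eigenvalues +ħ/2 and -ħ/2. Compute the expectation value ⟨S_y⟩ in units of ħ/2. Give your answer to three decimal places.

-0.800

⟨σ_y⟩ = 2 Im(a* b)/(|a|²+|b|²) with a = 2i, b = 1.
a* b = -2i, so ⟨σ_y⟩ = -4/5.
⟨S_y⟩ = (ħ/2)·⟨σ_y⟩.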